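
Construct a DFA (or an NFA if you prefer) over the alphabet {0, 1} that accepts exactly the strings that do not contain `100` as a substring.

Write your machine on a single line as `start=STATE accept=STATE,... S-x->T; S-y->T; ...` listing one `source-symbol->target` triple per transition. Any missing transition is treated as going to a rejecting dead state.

This is the complement of 'contains `100`'. Use the same substring-matching states — q0 through q3 holding how much of `100` has just been matched — but flip the accepting set: everything except the trap q3 accepts.
With 4 states:
        0   1  
>* q0   q0  q1 
 * q1   q2  q1 
 * q2   q3  q1 
   q3   q3  q3 
(> = start, * = accepting)

start=q0; accept=q0,q1,q2; q0-0->q0; q0-1->q1; q1-0->q2; q1-1->q1; q2-0->q3; q2-1->q1; q3-0->q3; q3-1->q3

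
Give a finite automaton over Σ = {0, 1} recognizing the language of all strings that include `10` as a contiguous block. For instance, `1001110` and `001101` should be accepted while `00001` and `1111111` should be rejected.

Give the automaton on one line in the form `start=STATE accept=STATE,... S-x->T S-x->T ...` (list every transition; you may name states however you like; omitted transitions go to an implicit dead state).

States q0..q1 record the length of the longest prefix of `10` that matches the current input suffix. Reaching q2 means `10` has been seen, and we stay there forever. Accept from q2.
A 3-state machine:
        0   1  
>  q0   q0  q1 
   q1   q2  q1 
 * q2   q2  q2 
(> = start, * = accepting)

start=q0 accept=q2 q0-0->q0 q0-1->q1 q1-0->q2 q1-1->q1 q2-0->q2 q2-1->q2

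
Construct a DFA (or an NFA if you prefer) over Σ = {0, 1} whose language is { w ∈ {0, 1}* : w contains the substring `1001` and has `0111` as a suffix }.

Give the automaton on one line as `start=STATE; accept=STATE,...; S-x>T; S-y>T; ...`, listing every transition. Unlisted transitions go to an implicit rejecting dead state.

start=s0; accept=s7; s0-0>s0; s0-1>s1; s1-0>s2; s1-1>s1; s2-0>s3; s2-1>s1; s3-0>s0; s3-1>s4; s4-0>s5; s4-1>s6; s5-0>s5; s5-1>s4; s6-0>s5; s6-1>s7; s7-0>s5; s7-1>s8; s8-0>s5; s8-1>s8

Handle the two conditions separately and then intersect. The first has 5 states tracking whether and how much of `1001` has been seen; the second has 5 states tracking how much of the suffix `0111` has currently been matched. A product state is a pair (one from each), accepting exactly when both do. After merging equivalent states the machine shrinks.
A 9-state machine:
        0   1  
>  s0   s0  s1 
   s1   s2  s1 
   s2   s3  s1 
   s3   s0  s4 
   s4   s5  s6 
   s5   s5  s4 
   s6   s5  s7 
 * s7   s5  s8 
   s8   s5  s8 
(> = start, * = accepting)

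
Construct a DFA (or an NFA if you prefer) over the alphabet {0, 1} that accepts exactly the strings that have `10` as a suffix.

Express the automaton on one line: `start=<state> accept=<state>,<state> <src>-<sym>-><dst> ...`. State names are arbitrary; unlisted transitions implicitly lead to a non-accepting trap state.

start=S0 accept=S2 S0-0->S0 S0-1->S1 S1-0->S2 S1-1->S1 S2-0->S0 S2-1->S1

Remember how much of `10` the current input suffix matches. State S0 means no match yet; S1 means the last symbol is `1`; S2 means the last 2 symbols are `10`. Only S2 accepts. On a mismatch, fall back to the longest proper suffix that is still a prefix of `10`.
        0   1  
>  S0   S0  S1 
   S1   S2  S1 
 * S2   S0  S1 
(> = start, * = accepting)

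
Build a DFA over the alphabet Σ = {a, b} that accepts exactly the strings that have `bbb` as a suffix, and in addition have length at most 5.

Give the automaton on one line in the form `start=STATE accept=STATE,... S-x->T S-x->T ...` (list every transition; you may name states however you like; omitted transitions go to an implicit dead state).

start=q0 accept=q9,q11,q12 q0-a->q1 q0-b->q2 q1-a->q3 q1-b->q4 q2-a->q3 q2-b->q5 q3-a->q6 q3-b->q7 q4-a->q6 q4-b->q8 q5-a->q6 q5-b->q9 q6-a->q6 q6-b->q6 q7-a->q6 q7-b->q10 q8-a->q6 q8-b->q11 q9-a->q6 q9-b->q11 q10-a->q6 q10-b->q12 q11-a->q6 q11-b->q12 q12-a->q6 q12-b->q6

Build one automaton per condition and run them in lockstep. One (4 states) tracks how much of the suffix `bbb` has currently been matched; the other (7 states) tracks the input length, saturating at 6. Each combined state is a pair, one component from each; accept when both components accept. After merging equivalent states the machine shrinks.
A 13-state machine:
          a    b  
>  q0     q1   q2 
   q1     q3   q4 
   q2     q3   q5 
   q3     q6   q7 
   q4     q6   q8 
   q5     q6   q9 
   q6     q6   q6 
   q7     q6  q10 
   q8     q6  q11 
 * q9     q6  q11 
   q10    q6  q12 
 * q11    q6  q12 
 * q12    q6   q6 
(> = start, * = accepting)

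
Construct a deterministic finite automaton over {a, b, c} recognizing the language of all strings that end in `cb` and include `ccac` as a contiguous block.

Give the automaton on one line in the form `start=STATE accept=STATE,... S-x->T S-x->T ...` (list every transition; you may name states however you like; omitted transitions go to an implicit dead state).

start=q0 accept=q7 q0-a->q0 q0-b->q0 q0-c->q1 q1-a->q0 q1-b->q2 q1-c->q3 q2-a->q0 q2-b->q0 q2-c->q1 q3-a->q4 q3-b->q2 q3-c->q3 q4-a->q0 q4-b->q0 q4-c->q5 q5-a->q6 q5-b->q7 q5-c->q5 q6-a->q6 q6-b->q6 q6-c->q5 q7-a->q6 q7-b->q6 q7-c->q5

Run two small machines in parallel and take their product. The first has 3 states tracking how much of the suffix `cb` has currently been matched; the second has 5 states tracking whether and how much of `ccac` has been seen. A product state is a pair (one from each), accepting exactly when both do.
        a   b   c  
>  q0   q0  q0  q1 
   q1   q0  q2  q3 
   q2   q0  q0  q1 
   q3   q4  q2  q3 
   q4   q0  q0  q5 
   q5   q6  q7  q5 
   q6   q6  q6  q5 
 * q7   q6  q6  q5 
(> = start, * = accepting)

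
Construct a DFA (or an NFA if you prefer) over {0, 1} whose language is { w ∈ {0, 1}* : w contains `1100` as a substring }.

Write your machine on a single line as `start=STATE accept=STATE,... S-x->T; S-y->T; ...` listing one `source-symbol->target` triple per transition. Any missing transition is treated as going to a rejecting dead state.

Track how much of `1100` has been matched so far: state s0 is no progress, s4 is the absorbing accept state reached once `1100` has occurred. Intermediate states record partial matches; on a mismatch, fall back to the longest reusable overlap.
5 states suffice.
        0   1  
>  s0   s0  s1 
   s1   s0  s2 
   s2   s3  s2 
   s3   s4  s1 
 * s4   s4  s4 
(> = start, * = accepting)

start=s0; accept=s4; s0-0->s0; s0-1->s1; s1-0->s0; s1-1->s2; s2-0->s3; s2-1->s2; s3-0->s4; s3-1->s1; s4-0->s4; s4-1->s4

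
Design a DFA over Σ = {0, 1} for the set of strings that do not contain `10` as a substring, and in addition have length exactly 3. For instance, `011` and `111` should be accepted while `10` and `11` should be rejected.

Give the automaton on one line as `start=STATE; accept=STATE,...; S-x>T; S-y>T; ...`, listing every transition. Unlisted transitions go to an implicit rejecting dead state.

Build one automaton per condition and run them in lockstep. One (3 states) tracks partial matches of the forbidden pattern `10`; the other (5 states) tracks the input length, saturating at 4. Each combined state is a pair, one component from each; accept when both components accept.
With 12 states:
          0    1  
>  S0     S1   S2 
   S1     S3   S4 
   S2     S5   S4 
   S3     S6   S7 
   S4     S8   S7 
   S5     S8   S8 
 * S6     S9  S10 
 * S7    S11  S10 
   S8    S11  S11 
   S9     S9  S10 
   S10   S11  S10 
   S11   S11  S11 
(> = start, * = accepting)

start=S0; accept=S6,S7; S0-0>S1; S0-1>S2; S1-0>S3; S1-1>S4; S2-0>S5; S2-1>S4; S3-0>S6; S3-1>S7; S4-0>S8; S4-1>S7; S5-0>S8; S5-1>S8; S6-0>S9; S6-1>S10; S7-0>S11; S7-1>S10; S8-0>S11; S8-1>S11; S9-0>S9; S9-1>S10; S10-0>S11; S10-1>S10; S11-0>S11; S11-1>S11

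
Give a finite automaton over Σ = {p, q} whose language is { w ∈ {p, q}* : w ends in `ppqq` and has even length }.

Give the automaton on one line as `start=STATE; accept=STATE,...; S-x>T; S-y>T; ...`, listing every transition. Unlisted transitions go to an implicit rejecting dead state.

start=s0; accept=s5; s0-p>s1; s0-q>s2; s1-p>s3; s1-q>s0; s2-p>s0; s2-q>s0; s3-p>s1; s3-q>s4; s4-p>s0; s4-q>s5; s5-p>s1; s5-q>s2

Run two small machines in parallel and take their product. One (5 states) tracks how much of the suffix `ppqq` has currently been matched; the other (2 states) tracks the input length modulo 2. Each combined state is a pair, one component from each; accept when both components accept. After merging equivalent states the machine shrinks.
A 6-state machine:
        p   q  
>  s0   s1  s2 
   s1   s3  s0 
   s2   s0  s0 
   s3   s1  s4 
   s4   s0  s5 
 * s5   s1  s2 
(> = start, * = accepting)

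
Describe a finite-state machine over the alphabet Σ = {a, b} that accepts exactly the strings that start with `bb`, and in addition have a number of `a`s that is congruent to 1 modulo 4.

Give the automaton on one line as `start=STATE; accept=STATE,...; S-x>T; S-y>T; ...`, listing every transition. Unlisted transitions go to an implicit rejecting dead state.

Run two small machines in parallel and take their product. The first has 4 states tracking whether the input so far still matches the prefix `bb`; the second has 4 states tracking the count of `a`s modulo 4. A product state is a pair (one from each), accepting exactly when both do.
With 10 states:
        a   b  
>  S0   S1  S2 
   S1   S3  S1 
   S2   S1  S4 
   S3   S5  S3 
   S4   S6  S4 
   S5   S7  S5 
 * S6   S8  S6 
   S7   S1  S7 
   S8   S9  S8 
   S9   S4  S9 
(> = start, * = accepting)

start=S0; accept=S6; S0-a>S1; S0-b>S2; S1-a>S3; S1-b>S1; S2-a>S1; S2-b>S4; S3-a>S5; S3-b>S3; S4-a>S6; S4-b>S4; S5-a>S7; S5-b>S5; S6-a>S8; S6-b>S6; S7-a>S1; S7-b>S7; S8-a>S9; S8-b>S8; S9-a>S4; S9-b>S9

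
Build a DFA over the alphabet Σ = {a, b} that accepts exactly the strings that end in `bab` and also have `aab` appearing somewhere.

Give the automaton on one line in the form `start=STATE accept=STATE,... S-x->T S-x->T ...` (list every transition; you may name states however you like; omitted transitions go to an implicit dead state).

Build one automaton per condition and run them in lockstep. The first has 4 states tracking how much of the suffix `bab` has currently been matched; the second has 4 states tracking whether and how much of `aab` has been seen. A product state is a pair (one from each), accepting exactly when both do.
        a   b  
>  q0   q1  q2 
   q1   q3  q2 
   q2   q4  q2 
   q3   q3  q5 
   q4   q3  q6 
   q5   q7  q5 
   q6   q4  q2 
   q7   q8  q9 
   q8   q8  q5 
 * q9   q7  q5 
(> = start, * = accepting)

start=q0 accept=q9 q0-a->q1 q0-b->q2 q1-a->q3 q1-b->q2 q2-a->q4 q2-b->q2 q3-a->q3 q3-b->q5 q4-a->q3 q4-b->q6 q5-a->q7 q5-b->q5 q6-a->q4 q6-b->q2 q7-a->q8 q7-b->q9 q8-a->q8 q8-b->q5 q9-a->q7 q9-b->q5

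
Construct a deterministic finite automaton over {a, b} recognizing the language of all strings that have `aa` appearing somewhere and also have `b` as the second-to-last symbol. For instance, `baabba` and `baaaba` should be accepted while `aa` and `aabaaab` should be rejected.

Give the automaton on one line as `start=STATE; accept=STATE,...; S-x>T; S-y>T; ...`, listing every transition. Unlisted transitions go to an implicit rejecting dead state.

Build one automaton per condition and run them in lockstep. One (3 states) tracks whether and how much of `aa` has been seen; the other (7 states) tracks the last 2 symbols read. Each combined state is a pair, one component from each; accept when both components accept.
        a   b  
>  S0   S1  S2 
   S1   S3  S4 
   S2   S5  S6 
   S3   S3  S7 
   S4   S5  S6 
   S5   S3  S4 
   S6   S5  S6 
   S7   S8  S9 
 * S8   S3  S7 
 * S9   S8  S9 
(> = start, * = accepting)

start=S0; accept=S8,S9; S0-a>S1; S0-b>S2; S1-a>S3; S1-b>S4; S2-a>S5; S2-b>S6; S3-a>S3; S3-b>S7; S4-a>S5; S4-b>S6; S5-a>S3; S5-b>S4; S6-a>S5; S6-b>S6; S7-a>S8; S7-b>S9; S8-a>S3; S8-b>S7; S9-a>S8; S9-b>S9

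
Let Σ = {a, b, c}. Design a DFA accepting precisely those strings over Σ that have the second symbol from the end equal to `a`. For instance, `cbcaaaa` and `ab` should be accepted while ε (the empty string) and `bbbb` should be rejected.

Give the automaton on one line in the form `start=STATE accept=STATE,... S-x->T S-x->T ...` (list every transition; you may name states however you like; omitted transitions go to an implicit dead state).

A DFA must remember the last 2 symbols (since which symbol is second-to-last isn't known until the input ends). Use one state per possible window of the last ≤2 symbols; accept from those whose window starts with `a`.
          a    b    c  
>  S0     S1   S2   S3 
   S1     S4   S5   S6 
   S2     S7   S8   S9 
   S3    S10  S11  S12 
 * S4     S4   S5   S6 
 * S5     S7   S8   S9 
 * S6    S10  S11  S12 
   S7     S4   S5   S6 
   S8     S7   S8   S9 
   S9    S10  S11  S12 
   S10    S4   S5   S6 
   S11    S7   S8   S9 
   S12   S10  S11  S12 
(> = start, * = accepting)

start=S0 accept=S4,S5,S6 S0-a->S1 S0-b->S2 S0-c->S3 S1-a->S4 S1-b->S5 S1-c->S6 S2-a->S7 S2-b->S8 S2-c->S9 S3-a->S10 S3-b->S11 S3-c->S12 S4-a->S4 S4-b->S5 S4-c->S6 S5-a->S7 S5-b->S8 S5-c->S9 S6-a->S10 S6-b->S11 S6-c->S12 S7-a->S4 S7-b->S5 S7-c->S6 S8-a->S7 S8-b->S8 S8-c->S9 S9-a->S10 S9-b->S11 S9-c->S12 S10-a->S4 S10-b->S5 S10-c->S6 S11-a->S7 S11-b->S8 S11-c->S9 S12-a->S10 S12-b->S11 S12-c->S12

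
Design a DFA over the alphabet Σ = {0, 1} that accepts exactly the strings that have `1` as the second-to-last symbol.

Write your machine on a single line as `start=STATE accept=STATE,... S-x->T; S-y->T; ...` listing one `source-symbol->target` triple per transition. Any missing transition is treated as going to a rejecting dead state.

Because acceptance depends on a position counted from the end, the machine has to buffer the most recent 2 symbols. Make each state the string of the last up-to-2 symbols read; on input `x` shift the window left and append `x`. Accept when the buffered window has length 2 and begins with `1`.
With 7 states:
        0   1  
>  q0   q1  q2 
   q1   q3  q4 
   q2   q5  q6 
   q3   q3  q4 
   q4   q5  q6 
 * q5   q3  q4 
 * q6   q5  q6 
(> = start, * = accepting)

start=q0; accept=q5,q6; q0-0->q1; q0-1->q2; q1-0->q3; q1-1->q4; q2-0->q5; q2-1->q6; q3-0->q3; q3-1->q4; q4-0->q5; q4-1->q6; q5-0->q3; q5-1->q4; q6-0->q5; q6-1->q6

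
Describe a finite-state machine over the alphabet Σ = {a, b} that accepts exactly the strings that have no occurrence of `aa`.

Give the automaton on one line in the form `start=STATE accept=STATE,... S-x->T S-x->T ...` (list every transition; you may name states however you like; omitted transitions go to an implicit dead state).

Track partial matches of the forbidden pattern `aa`. State q2 is a dead state reached once `aa` has occurred; every other state accepts. q0 means no part of `aa` is currently matched.
A 3-state machine:
        a   b  
>* q0   q1  q0 
 * q1   q2  q0 
   q2   q2  q2 
(> = start, * = accepting)

start=q0 accept=q0,q1 q0-a->q1 q0-b->q0 q1-a->q2 q1-b->q0 q2-a->q2 q2-b->q2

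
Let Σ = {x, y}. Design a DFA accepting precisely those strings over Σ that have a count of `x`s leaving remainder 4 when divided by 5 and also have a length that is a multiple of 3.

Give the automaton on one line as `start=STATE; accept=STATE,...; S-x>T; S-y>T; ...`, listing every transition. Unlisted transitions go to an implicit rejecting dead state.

start=s0; accept=s14; s0-x>s1; s0-y>s2; s1-x>s3; s1-y>s4; s2-x>s4; s2-y>s5; s3-x>s6; s3-y>s7; s4-x>s7; s4-y>s8; s5-x>s8; s5-y>s0; s6-x>s9; s6-y>s10; s7-x>s10; s7-y>s11; s8-x>s11; s8-y>s1; s9-x>s5; s9-y>s12; s10-x>s12; s10-y>s13; s11-x>s13; s11-y>s3; s12-x>s0; s12-y>s14; s13-x>s14; s13-y>s6; s14-x>s2; s14-y>s9

Build one automaton per condition and run them in lockstep. The first has 5 states tracking the count of `x`s modulo 5; the second has 3 states tracking the input length modulo 3. A product state is a pair (one from each), accepting exactly when both do.
          x    y  
>  s0     s1   s2 
   s1     s3   s4 
   s2     s4   s5 
   s3     s6   s7 
   s4     s7   s8 
   s5     s8   s0 
   s6     s9  s10 
   s7    s10  s11 
   s8    s11   s1 
   s9     s5  s12 
   s10   s12  s13 
   s11   s13   s3 
   s12    s0  s14 
   s13   s14   s6 
 * s14    s2   s9 
(> = start, * = accepting)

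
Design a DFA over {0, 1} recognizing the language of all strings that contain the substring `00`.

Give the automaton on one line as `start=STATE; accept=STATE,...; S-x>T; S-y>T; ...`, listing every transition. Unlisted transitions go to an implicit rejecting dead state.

start=q0; accept=q2; q0-0>q1; q0-1>q0; q1-0>q2; q1-1>q0; q2-0>q2; q2-1>q2

States q0..q1 record the length of the longest prefix of `00` that matches the current input suffix. Reaching q2 means `00` has been seen, and we stay there forever. Accept from q2.
With 3 states:
        0   1  
>  q0   q1  q0 
   q1   q2  q0 
 * q2   q2  q2 
(> = start, * = accepting)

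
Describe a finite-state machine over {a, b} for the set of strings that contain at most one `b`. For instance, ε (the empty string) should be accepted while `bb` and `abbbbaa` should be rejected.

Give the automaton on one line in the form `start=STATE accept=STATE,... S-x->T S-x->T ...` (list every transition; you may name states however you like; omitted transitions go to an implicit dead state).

start=s0 accept=s0,s1 s0-a->s0 s0-b->s1 s1-a->s1 s1-b->s2 s2-a->s2 s2-b->s2

Count `b`s, saturating at 2: state s0 means no `b` yet, s1 means one `b` seen, s2 means more than one. Each `b` increments (capped at s2); other symbols loop. Accept from {s0, s1}.
A 3-state machine:
        a   b  
>* s0   s0  s1 
 * s1   s1  s2 
   s2   s2  s2 
(> = start, * = accepting)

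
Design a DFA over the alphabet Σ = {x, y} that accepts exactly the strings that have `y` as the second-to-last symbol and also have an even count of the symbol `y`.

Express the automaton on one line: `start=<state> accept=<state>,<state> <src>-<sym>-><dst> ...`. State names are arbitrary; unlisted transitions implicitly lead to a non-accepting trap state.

start=A accept=D,F A-x->A A-y->B B-x->C B-y->D C-x->C C-y->E D-x->F D-y->B E-x->F E-y->B F-x->A F-y->B

Run two small machines in parallel and take their product. The first has 7 states tracking the last 2 symbols read; the second has 2 states tracking the count of `y`s modulo 2. A product state is a pair (one from each), accepting exactly when both do. Minimizing collapses redundant product states.
6 states suffice.
       x  y 
>  A   A  B 
   B   C  D 
   C   C  E 
 * D   F  B 
   E   F  B 
 * F   A  B 
(> = start, * = accepting)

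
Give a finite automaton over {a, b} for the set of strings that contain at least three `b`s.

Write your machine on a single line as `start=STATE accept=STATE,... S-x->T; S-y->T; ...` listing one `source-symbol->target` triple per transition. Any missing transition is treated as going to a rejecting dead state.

start=S0; accept=S3,S4; S0-a->S0; S0-b->S1; S1-a->S1; S1-b->S2; S2-a->S2; S2-b->S3; S3-a->S3; S3-b->S4; S4-a->S4; S4-b->S4

Only the number of `b`s matters, and only up to 4. Make a chain S0 → S1 → S2 → S3 → S4 advanced by each `b` (with S4 absorbing); every other symbol self-loops. The accepting set is {S3, S4}.
A 5-state machine:
        a   b  
>  S0   S0  S1 
   S1   S1  S2 
   S2   S2  S3 
 * S3   S3  S4 
 * S4   S4  S4 
(> = start, * = accepting)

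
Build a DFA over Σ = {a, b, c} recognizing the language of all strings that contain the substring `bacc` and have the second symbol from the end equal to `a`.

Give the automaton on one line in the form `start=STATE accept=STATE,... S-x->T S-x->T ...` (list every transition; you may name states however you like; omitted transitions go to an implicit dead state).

Build one automaton per condition and run them in lockstep. The first has 5 states tracking whether and how much of `bacc` has been seen; the second has 13 states tracking the last 2 symbols read. A product state is a pair (one from each), accepting exactly when both do. Equivalent product states are then merged.
With 8 states:
        a   b   c  
>  q0   q0  q1  q0 
   q1   q2  q1  q0 
   q2   q0  q1  q3 
   q3   q0  q1  q4 
   q4   q5  q4  q4 
   q5   q6  q7  q7 
 * q6   q6  q7  q7 
 * q7   q5  q4  q4 
(> = start, * = accepting)

start=q0 accept=q6,q7 q0-a->q0 q0-b->q1 q0-c->q0 q1-a->q2 q1-b->q1 q1-c->q0 q2-a->q0 q2-b->q1 q2-c->q3 q3-a->q0 q3-b->q1 q3-c->q4 q4-a->q5 q4-b->q4 q4-c->q4 q5-a->q6 q5-b->q7 q5-c->q7 q6-a->q6 q6-b->q7 q6-c->q7 q7-a->q5 q7-b->q4 q7-c->q4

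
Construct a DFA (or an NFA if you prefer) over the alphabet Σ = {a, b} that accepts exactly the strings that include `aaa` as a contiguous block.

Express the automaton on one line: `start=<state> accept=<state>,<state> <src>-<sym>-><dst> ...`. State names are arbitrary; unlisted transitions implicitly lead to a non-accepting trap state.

Track how much of `aaa` has been matched so far: state q0 is no progress, q3 is the absorbing accept state reached once `aaa` has occurred. Intermediate states record partial matches; on a mismatch, fall back to the longest reusable overlap.
A 4-state machine:
        a   b  
>  q0   q1  q0 
   q1   q2  q0 
   q2   q3  q0 
 * q3   q3  q3 
(> = start, * = accepting)

start=q0 accept=q3 q0-a->q1 q0-b->q0 q1-a->q2 q1-b->q0 q2-a->q3 q2-b->q0 q3-a->q3 q3-b->q3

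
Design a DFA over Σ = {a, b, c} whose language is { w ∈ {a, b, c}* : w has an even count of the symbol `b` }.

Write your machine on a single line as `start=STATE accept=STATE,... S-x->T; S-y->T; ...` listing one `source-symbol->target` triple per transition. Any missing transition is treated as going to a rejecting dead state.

start=s0; accept=s0; s0-a->s0; s0-b->s1; s0-c->s0; s1-a->s1; s1-b->s0; s1-c->s1

Keep the running count of `b`s modulo 2: each `b` advances along the cycle s0 → s1 → s0 while other symbols loop. Accept at s0.
2 states suffice.
        a   b   c  
>* s0   s0  s1  s0 
   s1   s1  s0  s1 
(> = start, * = accepting)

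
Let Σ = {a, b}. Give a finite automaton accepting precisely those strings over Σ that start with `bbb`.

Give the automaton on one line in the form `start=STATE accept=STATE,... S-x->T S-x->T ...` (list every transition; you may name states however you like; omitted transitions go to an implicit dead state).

start=S0 accept=S3 S0-a->S4 S0-b->S1 S1-a->S4 S1-b->S2 S2-a->S4 S2-b->S3 S3-a->S3 S3-b->S3 S4-a->S4 S4-b->S4

Walk along `bbb` while the input agrees: from S0 take `b` to S1, and so on. Any deviation drops to the rejecting sink S4. Once S3 is reached the prefix is confirmed and every continuation is accepted.
With 5 states:
        a   b  
>  S0   S4  S1 
   S1   S4  S2 
   S2   S4  S3 
 * S3   S3  S3 
   S4   S4  S4 
(> = start, * = accepting)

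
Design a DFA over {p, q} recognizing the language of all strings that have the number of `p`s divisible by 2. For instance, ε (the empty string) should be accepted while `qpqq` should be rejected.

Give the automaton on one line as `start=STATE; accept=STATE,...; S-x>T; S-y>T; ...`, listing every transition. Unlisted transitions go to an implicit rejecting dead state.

The only thing that matters is how many `p`s have appeared, reduced mod 2. Use one state per residue: A for 0, …, B for 1. Reading `p` moves to the next residue; anything else stays put. A is accepting.
With 2 states:
       p  q 
>* A   B  A 
   B   A  B 
(> = start, * = accepting)

start=A; accept=A; A-p>B; A-q>A; B-p>A; B-q>B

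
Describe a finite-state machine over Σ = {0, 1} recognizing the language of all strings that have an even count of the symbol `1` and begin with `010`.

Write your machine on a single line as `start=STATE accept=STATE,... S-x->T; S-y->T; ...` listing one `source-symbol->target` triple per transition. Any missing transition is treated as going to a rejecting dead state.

start=s0; accept=s5; s0-0->s1; s0-1->s2; s1-0->s2; s1-1->s3; s2-0->s2; s2-1->s2; s3-0->s4; s3-1->s2; s4-0->s4; s4-1->s5; s5-0->s5; s5-1->s4

Run two small machines in parallel and take their product. One (2 states) tracks the count of `1`s modulo 2; the other (5 states) tracks whether the input so far still matches the prefix `010`. Each combined state is a pair, one component from each; accept when both components accept. Minimizing collapses redundant product states.
6 states suffice.
        0   1  
>  s0   s1  s2 
   s1   s2  s3 
   s2   s2  s2 
   s3   s4  s2 
   s4   s4  s5 
 * s5   s5  s4 
(> = start, * = accepting)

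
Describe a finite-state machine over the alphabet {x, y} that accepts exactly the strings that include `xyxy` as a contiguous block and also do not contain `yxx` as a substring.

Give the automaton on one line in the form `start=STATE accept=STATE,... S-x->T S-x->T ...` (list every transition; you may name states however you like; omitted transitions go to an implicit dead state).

start=A accept=H,J A-x->B A-y->C B-x->B B-y->D C-x->E C-y->C D-x->F D-y->C E-x->G E-y->D F-x->G F-y->H G-x->G G-y->I H-x->J H-y->H I-x->K I-y->L J-x->M J-y->H K-x->G K-y->M L-x->G L-y->L M-x->M M-y->M

Handle the two conditions separately and then intersect. One (5 states) tracks whether and how much of `xyxy` has been seen; the other (4 states) tracks partial matches of the forbidden pattern `yxx`. Each combined state is a pair, one component from each; accept when both components accept.
A 13-state machine:
       x  y 
>  A   B  C 
   B   B  D 
   C   E  C 
   D   F  C 
   E   G  D 
   F   G  H 
   G   G  I 
 * H   J  H 
   I   K  L 
 * J   M  H 
   K   G  M 
   L   G  L 
   M   M  M 
(> = start, * = accepting)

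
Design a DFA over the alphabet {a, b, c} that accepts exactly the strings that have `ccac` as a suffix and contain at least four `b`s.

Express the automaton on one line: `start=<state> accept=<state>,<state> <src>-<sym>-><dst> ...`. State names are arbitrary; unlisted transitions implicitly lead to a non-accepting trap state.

start=q0 accept=q8 q0-a->q0 q0-b->q1 q0-c->q0 q1-a->q1 q1-b->q2 q1-c->q1 q2-a->q2 q2-b->q3 q2-c->q2 q3-a->q3 q3-b->q4 q3-c->q3 q4-a->q4 q4-b->q4 q4-c->q5 q5-a->q4 q5-b->q4 q5-c->q6 q6-a->q7 q6-b->q4 q6-c->q6 q7-a->q4 q7-b->q4 q7-c->q8 q8-a->q4 q8-b->q4 q8-c->q6

Handle the two conditions separately and then intersect. The first has 5 states tracking how much of the suffix `ccac` has currently been matched; the second has 6 states tracking the count of `b`s, saturating at 5. A product state is a pair (one from each), accepting exactly when both do. Equivalent product states are then merged.
9 states suffice.
        a   b   c  
>  q0   q0  q1  q0 
   q1   q1  q2  q1 
   q2   q2  q3  q2 
   q3   q3  q4  q3 
   q4   q4  q4  q5 
   q5   q4  q4  q6 
   q6   q7  q4  q6 
   q7   q4  q4  q8 
 * q8   q4  q4  q6 
(> = start, * = accepting)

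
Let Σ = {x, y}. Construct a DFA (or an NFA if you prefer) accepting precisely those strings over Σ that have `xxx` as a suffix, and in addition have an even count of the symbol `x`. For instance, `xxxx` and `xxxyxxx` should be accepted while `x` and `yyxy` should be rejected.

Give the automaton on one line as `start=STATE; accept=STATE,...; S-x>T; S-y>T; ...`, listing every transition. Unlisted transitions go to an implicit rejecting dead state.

Build one automaton per condition and run them in lockstep. One (4 states) tracks how much of the suffix `xxx` has currently been matched; the other (2 states) tracks the count of `x`s modulo 2. Each combined state is a pair, one component from each; accept when both components accept. Minimizing collapses redundant product states.
With 5 states:
        x   y  
>  q0   q1  q0 
   q1   q2  q1 
   q2   q3  q0 
   q3   q4  q1 
 * q4   q3  q0 
(> = start, * = accepting)

start=q0; accept=q4; q0-x>q1; q0-y>q0; q1-x>q2; q1-y>q1; q2-x>q3; q2-y>q0; q3-x>q4; q3-y>q1; q4-x>q3; q4-y>q0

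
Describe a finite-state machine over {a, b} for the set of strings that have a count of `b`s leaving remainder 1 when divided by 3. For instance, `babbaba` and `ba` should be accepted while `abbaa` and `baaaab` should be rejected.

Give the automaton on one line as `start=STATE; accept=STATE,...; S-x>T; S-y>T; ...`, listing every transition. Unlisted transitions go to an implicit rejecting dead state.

start=S0; accept=S1; S0-a>S0; S0-b>S1; S1-a>S1; S1-b>S2; S2-a>S2; S2-b>S0

The only thing that matters is how many `b`s have appeared, reduced mod 3. Use one state per residue: S0 for 0, …, S2 for 2. Reading `b` moves to the next residue; anything else stays put. S1 is accepting.
With 3 states:
        a   b  
>  S0   S0  S1 
 * S1   S1  S2 
   S2   S2  S0 
(> = start, * = accepting)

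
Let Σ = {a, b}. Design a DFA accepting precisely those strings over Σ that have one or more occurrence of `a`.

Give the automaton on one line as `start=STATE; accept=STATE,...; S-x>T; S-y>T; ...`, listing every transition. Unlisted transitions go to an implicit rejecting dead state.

start=s0; accept=s1,s2; s0-a>s1; s0-b>s0; s1-a>s2; s1-b>s1; s2-a>s2; s2-b>s2

Count `a`s, saturating at 2: state s0 means no `a` yet, s1 means one `a` seen, s2 means more than one. Each `a` increments (capped at s2); other symbols loop. Accept from {s1, s2}.
A 3-state machine:
        a   b  
>  s0   s1  s0 
 * s1   s2  s1 
 * s2   s2  s2 
(> = start, * = accepting)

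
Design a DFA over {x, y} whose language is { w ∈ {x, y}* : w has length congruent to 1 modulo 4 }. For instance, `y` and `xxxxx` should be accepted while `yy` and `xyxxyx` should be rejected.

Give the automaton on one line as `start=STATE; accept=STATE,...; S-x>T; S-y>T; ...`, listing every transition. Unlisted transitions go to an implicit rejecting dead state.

Count input length modulo 4: every symbol advances one step around the cycle q0 → q1 → q2 → q3 → q0. Accept at q1.
4 states suffice.
        x   y  
>  q0   q1  q1 
 * q1   q2  q2 
   q2   q3  q3 
   q3   q0  q0 
(> = start, * = accepting)

start=q0; accept=q1; q0-x>q1; q0-y>q1; q1-x>q2; q1-y>q2; q2-x>q3; q2-y>q3; q3-x>q0; q3-y>q0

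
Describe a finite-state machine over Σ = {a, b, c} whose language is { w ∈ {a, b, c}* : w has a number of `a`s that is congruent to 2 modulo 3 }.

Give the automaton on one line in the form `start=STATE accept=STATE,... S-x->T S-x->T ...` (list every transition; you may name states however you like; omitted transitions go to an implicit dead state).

The only thing that matters is how many `a`s have appeared, reduced mod 3. Use one state per residue: q0 for 0, …, q2 for 2. Reading `a` moves to the next residue; anything else stays put. q2 is accepting.
3 states suffice.
        a   b   c  
>  q0   q1  q0  q0 
   q1   q2  q1  q1 
 * q2   q0  q2  q2 
(> = start, * = accepting)

start=q0 accept=q2 q0-a->q1 q0-b->q0 q0-c->q0 q1-a->q2 q1-b->q1 q1-c->q1 q2-a->q0 q2-b->q2 q2-c->q2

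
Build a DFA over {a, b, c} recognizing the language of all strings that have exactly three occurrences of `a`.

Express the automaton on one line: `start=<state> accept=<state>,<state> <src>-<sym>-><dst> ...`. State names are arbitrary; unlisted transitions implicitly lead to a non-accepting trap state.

Count `a`s, saturating at 4: states q0 through q3 mean 0 through 3 `a`s seen; q4 means more than 3. Each `a` increments (capped at q4); other symbols loop. Accept from {q3}.
A 5-state machine:
        a   b   c  
>  q0   q1  q0  q0 
   q1   q2  q1  q1 
   q2   q3  q2  q2 
 * q3   q4  q3  q3 
   q4   q4  q4  q4 
(> = start, * = accepting)

start=q0 accept=q3 q0-a->q1 q0-b->q0 q0-c->q0 q1-a->q2 q1-b->q1 q1-c->q1 q2-a->q3 q2-b->q2 q2-c->q2 q3-a->q4 q3-b->q3 q3-c->q3 q4-a->q4 q4-b->q4 q4-c->q4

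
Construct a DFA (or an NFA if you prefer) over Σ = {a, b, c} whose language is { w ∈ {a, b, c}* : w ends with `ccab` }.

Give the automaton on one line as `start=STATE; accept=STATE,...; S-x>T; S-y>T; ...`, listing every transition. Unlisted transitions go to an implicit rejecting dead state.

start=q0; accept=q4; q0-a>q0; q0-b>q0; q0-c>q1; q1-a>q0; q1-b>q0; q1-c>q2; q2-a>q3; q2-b>q0; q2-c>q2; q3-a>q0; q3-b>q4; q3-c>q1; q4-a>q0; q4-b>q0; q4-c>q1

Let each state record the length of the longest suffix of the input read so far that is also a prefix of `ccab`. q1 means the last symbol is `c`; q2 means the last 2 symbols are `cc`; q3 means the last 3 symbols are `cca`; q4 means the last 4 symbols are `ccab`. Accept only at q4, where the string currently ends in `ccab`.
        a   b   c  
>  q0   q0  q0  q1 
   q1   q0  q0  q2 
   q2   q3  q0  q2 
   q3   q0  q4  q1 
 * q4   q0  q0  q1 
(> = start, * = accepting)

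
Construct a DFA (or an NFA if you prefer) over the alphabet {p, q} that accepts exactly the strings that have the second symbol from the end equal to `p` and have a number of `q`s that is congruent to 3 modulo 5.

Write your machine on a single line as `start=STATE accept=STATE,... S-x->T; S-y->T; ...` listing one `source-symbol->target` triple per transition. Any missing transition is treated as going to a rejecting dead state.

start=s0; accept=s5,s8; s0-p->s0; s0-q->s1; s1-p->s1; s1-q->s2; s2-p->s3; s2-q->s4; s3-p->s3; s3-q->s5; s4-p->s6; s4-q->s7; s5-p->s6; s5-q->s7; s6-p->s8; s6-q->s7; s7-p->s7; s7-q->s0; s8-p->s8; s8-q->s7

Run two small machines in parallel and take their product. One (7 states) tracks the last 2 symbols read; the other (5 states) tracks the count of `q`s modulo 5. Each combined state is a pair, one component from each; accept when both components accept. Minimizing collapses redundant product states.
        p   q  
>  s0   s0  s1 
   s1   s1  s2 
   s2   s3  s4 
   s3   s3  s5 
   s4   s6  s7 
 * s5   s6  s7 
   s6   s8  s7 
   s7   s7  s0 
 * s8   s8  s7 
(> = start, * = accepting)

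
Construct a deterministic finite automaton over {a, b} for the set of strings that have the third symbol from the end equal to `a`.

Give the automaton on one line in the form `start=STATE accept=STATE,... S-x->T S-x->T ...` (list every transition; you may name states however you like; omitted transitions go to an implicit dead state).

start=s0 accept=s7,s8,s9,s10 s0-a->s1 s0-b->s2 s1-a->s3 s1-b->s4 s2-a->s5 s2-b->s6 s3-a->s7 s3-b->s8 s4-a->s9 s4-b->s10 s5-a->s11 s5-b->s12 s6-a->s13 s6-b->s14 s7-a->s7 s7-b->s8 s8-a->s9 s8-b->s10 s9-a->s11 s9-b->s12 s10-a->s13 s10-b->s14 s11-a->s7 s11-b->s8 s12-a->s9 s12-b->s10 s13-a->s11 s13-b->s12 s14-a->s13 s14-b->s14

Because acceptance depends on a position counted from the end, the machine has to buffer the most recent 3 symbols. Make each state the string of the last up-to-3 symbols read; on input `x` shift the window left and append `x`. Accept when the buffered window has length 3 and begins with `a`.
With 15 states:
          a    b  
>  s0     s1   s2 
   s1     s3   s4 
   s2     s5   s6 
   s3     s7   s8 
   s4     s9  s10 
   s5    s11  s12 
   s6    s13  s14 
 * s7     s7   s8 
 * s8     s9  s10 
 * s9    s11  s12 
 * s10   s13  s14 
   s11    s7   s8 
   s12    s9  s10 
   s13   s11  s12 
   s14   s13  s14 
(> = start, * = accepting)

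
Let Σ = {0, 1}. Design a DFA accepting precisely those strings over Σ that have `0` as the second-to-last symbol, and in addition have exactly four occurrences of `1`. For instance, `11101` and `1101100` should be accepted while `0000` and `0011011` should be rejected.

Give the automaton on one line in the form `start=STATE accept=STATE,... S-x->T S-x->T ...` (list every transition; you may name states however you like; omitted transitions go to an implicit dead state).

Build one automaton per condition and run them in lockstep. The first has 7 states tracking the last 2 symbols read; the second has 6 states tracking the count of `1`s, saturating at 5. A product state is a pair (one from each), accepting exactly when both do.
          0    1  
>  s0     s1   s2 
   s1     s3   s4 
   s2     s5   s6 
   s3     s3   s4 
   s4     s5   s6 
   s5     s7   s8 
   s6     s9  s10 
   s7     s7   s8 
   s8     s9  s10 
   s9    s11  s12 
   s10   s13  s14 
   s11   s11  s12 
   s12   s13  s14 
   s13   s15  s16 
   s14   s17  s18 
   s15   s15  s16 
 * s16   s17  s18 
   s17   s19  s20 
   s18   s21  s18 
 * s19   s19  s20 
   s20   s21  s18 
   s21   s22  s20 
   s22   s22  s20 
(> = start, * = accepting)

start=s0 accept=s16,s19 s0-0->s1 s0-1->s2 s1-0->s3 s1-1->s4 s2-0->s5 s2-1->s6 s3-0->s3 s3-1->s4 s4-0->s5 s4-1->s6 s5-0->s7 s5-1->s8 s6-0->s9 s6-1->s10 s7-0->s7 s7-1->s8 s8-0->s9 s8-1->s10 s9-0->s11 s9-1->s12 s10-0->s13 s10-1->s14 s11-0->s11 s11-1->s12 s12-0->s13 s12-1->s14 s13-0->s15 s13-1->s16 s14-0->s17 s14-1->s18 s15-0->s15 s15-1->s16 s16-0->s17 s16-1->s18 s17-0->s19 s17-1->s20 s18-0->s21 s18-1->s18 s19-0->s19 s19-1->s20 s20-0->s21 s20-1->s18 s21-0->s22 s21-1->s20 s22-0->s22 s22-1->s20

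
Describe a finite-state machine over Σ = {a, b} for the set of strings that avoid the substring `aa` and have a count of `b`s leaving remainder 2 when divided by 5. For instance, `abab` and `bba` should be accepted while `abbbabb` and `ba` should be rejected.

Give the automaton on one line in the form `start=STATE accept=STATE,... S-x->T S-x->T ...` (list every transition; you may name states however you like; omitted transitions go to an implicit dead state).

Handle the two conditions separately and then intersect. The first has 3 states tracking partial matches of the forbidden pattern `aa`; the second has 5 states tracking the count of `b`s modulo 5. A product state is a pair (one from each), accepting exactly when both do. Equivalent product states are then merged.
11 states suffice.
          a    b  
>  S0     S1   S2 
   S1     S3   S2 
   S2     S4   S5 
   S3     S3   S3 
   S4     S3   S5 
 * S5     S6   S7 
 * S6     S3   S7 
   S7     S8   S9 
   S8     S3   S9 
   S9    S10   S0 
   S10    S3   S0 
(> = start, * = accepting)

start=S0 accept=S5,S6 S0-a->S1 S0-b->S2 S1-a->S3 S1-b->S2 S2-a->S4 S2-b->S5 S3-a->S3 S3-b->S3 S4-a->S3 S4-b->S5 S5-a->S6 S5-b->S7 S6-a->S3 S6-b->S7 S7-a->S8 S7-b->S9 S8-a->S3 S8-b->S9 S9-a->S10 S9-b->S0 S10-a->S3 S10-b->S0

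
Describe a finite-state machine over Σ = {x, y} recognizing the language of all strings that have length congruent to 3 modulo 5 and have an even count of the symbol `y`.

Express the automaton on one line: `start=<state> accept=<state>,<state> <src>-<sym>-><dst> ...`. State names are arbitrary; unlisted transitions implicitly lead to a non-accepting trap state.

Run two small machines in parallel and take their product. One (5 states) tracks the input length modulo 5; the other (2 states) tracks the count of `y`s modulo 2. Each combined state is a pair, one component from each; accept when both components accept.
10 states suffice.
       x  y 
>  A   B  C 
   B   D  E 
   C   E  D 
   D   F  G 
   E   G  F 
 * F   H  I 
   G   I  H 
   H   A  J 
   I   J  A 
   J   C  B 
(> = start, * = accepting)

start=A accept=F A-x->B A-y->C B-x->D B-y->E C-x->E C-y->D D-x->F D-y->G E-x->G E-y->F F-x->H F-y->I G-x->I G-y->H H-x->A H-y->J I-x->J I-y->A J-x->C J-y->B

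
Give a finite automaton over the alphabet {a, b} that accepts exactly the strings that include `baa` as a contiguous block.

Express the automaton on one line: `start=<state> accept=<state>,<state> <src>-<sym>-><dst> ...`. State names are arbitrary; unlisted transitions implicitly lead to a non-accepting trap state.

start=S0 accept=S3 S0-a->S0 S0-b->S1 S1-a->S2 S1-b->S1 S2-a->S3 S2-b->S1 S3-a->S3 S3-b->S3

States S0..S2 record the length of the longest prefix of `baa` that matches the current input suffix. Reaching S3 means `baa` has been seen, and we stay there forever. Accept from S3.
        a   b  
>  S0   S0  S1 
   S1   S2  S1 
   S2   S3  S1 
 * S3   S3  S3 
(> = start, * = accepting)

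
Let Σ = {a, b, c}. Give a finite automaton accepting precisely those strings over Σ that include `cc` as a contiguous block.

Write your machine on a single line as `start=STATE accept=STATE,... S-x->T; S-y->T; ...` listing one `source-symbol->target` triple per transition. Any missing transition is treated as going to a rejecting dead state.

start=q0; accept=q2; q0-a->q0; q0-b->q0; q0-c->q1; q1-a->q0; q1-b->q0; q1-c->q2; q2-a->q2; q2-b->q2; q2-c->q2

States q0..q1 record the length of the longest prefix of `cc` that matches the current input suffix. Reaching q2 means `cc` has been seen, and we stay there forever. Accept from q2.
        a   b   c  
>  q0   q0  q0  q1 
   q1   q0  q0  q2 
 * q2   q2  q2  q2 
(> = start, * = accepting)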